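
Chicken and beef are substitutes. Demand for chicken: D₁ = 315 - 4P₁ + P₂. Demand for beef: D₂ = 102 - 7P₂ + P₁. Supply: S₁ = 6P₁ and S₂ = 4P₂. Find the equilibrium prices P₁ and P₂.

Market 1: 315 - 4P₁ + P₂ = 6P₁ → 10P₁ - P₂ = 315.
Market 2: 11P₂ - P₁ = 102.
Eliminating P₂: 11×(1) + 1×(2) gives 109P₁ = 3567, so P₁ = 3567/109.
Back-substitute into (2): P₂ = (102 + 1×3567/109) / 11 = 1335/109.

P₁ = 3567/109, P₂ = 1335/109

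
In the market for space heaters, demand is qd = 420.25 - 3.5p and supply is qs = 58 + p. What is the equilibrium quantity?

q* = 138.5

Set qd = qs: 420.25 - 3.5p = 58 + p.
362.25 = 4.5p, so p* = 80.5.
q* = 420.25 − 3.5(80.5) = 138.5.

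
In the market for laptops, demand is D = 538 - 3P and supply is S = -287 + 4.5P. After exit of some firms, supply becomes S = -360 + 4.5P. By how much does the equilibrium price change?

Original equilibrium: P* = 110, Q* = 208.
New equilibrium: 538 - 3P = -360 + 4.5P, so 898 = 7.5P and P' = 1796/15; Q' = 538 − 3(1796/15) = 178.8.
Change in price: 1796/15 − 110 = 146/15.

ΔP = 146/15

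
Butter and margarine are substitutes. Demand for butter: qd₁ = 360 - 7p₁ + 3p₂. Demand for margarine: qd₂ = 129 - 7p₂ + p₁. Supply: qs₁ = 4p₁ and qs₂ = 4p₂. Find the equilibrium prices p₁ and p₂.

Market 1: 360 - 7p₁ + 3p₂ = 4p₁ → 11p₁ - 3p₂ = 360.
Market 2: 11p₂ - p₁ = 129.
Eliminating p₂: 11×(1) + 3×(2) gives 118p₁ = 4347, so p₁ = 4347/118.
Back-substitute into (2): p₂ = (129 + 1×4347/118) / 11 = 1779/118.

p₁ = 4347/118, p₂ = 1779/118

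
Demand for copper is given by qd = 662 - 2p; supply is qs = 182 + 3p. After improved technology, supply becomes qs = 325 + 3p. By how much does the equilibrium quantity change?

Δq = 57.2

Original equilibrium: p* = 96, q* = 470.
New equilibrium: 662 - 2p = 325 + 3p, so 337 = 5p and p' = 67.4; q' = 662 − 2(67.4) = 527.2.
Change in quantity: 527.2 − 470 = 57.2.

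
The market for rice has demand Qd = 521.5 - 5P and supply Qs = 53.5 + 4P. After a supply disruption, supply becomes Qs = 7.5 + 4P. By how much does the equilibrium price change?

ΔP = 46/9

Original equilibrium: P* = 52, Q* = 261.5.
New equilibrium: 521.5 - 5P = 7.5 + 4P, so 514 = 9P and P' = 514/9; Q' = 521.5 − 5(514/9) = 4247/18.
Change in price: 514/9 − 52 = 46/9.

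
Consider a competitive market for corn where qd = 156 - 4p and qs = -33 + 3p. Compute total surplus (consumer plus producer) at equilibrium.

Equilibrium: 156 - 4p = -33 + 3p gives p* = 27, q* = 48.
Demand choke price: p = 39; supply starts at p = 11.
CS = ½(39 − 27)(48) = 288; PS = ½(27 − 11)(48) = 384.

Total surplus = 672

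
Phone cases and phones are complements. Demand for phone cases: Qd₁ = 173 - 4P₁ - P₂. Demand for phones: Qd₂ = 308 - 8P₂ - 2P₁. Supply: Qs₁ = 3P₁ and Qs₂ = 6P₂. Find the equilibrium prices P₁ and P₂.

P₁ = 1057/48, P₂ = 905/48

Market 1: 173 - 4P₁ - P₂ = 3P₁ → 7P₁ + P₂ = 173.
Market 2: 14P₂ + 2P₁ = 308.
Eliminating P₂: 14×(1) − 1×(2) gives 96P₁ = 2114, so P₁ = 1057/48.
Back-substitute into (2): P₂ = (308 − 2×1057/48) / 14 = 905/48.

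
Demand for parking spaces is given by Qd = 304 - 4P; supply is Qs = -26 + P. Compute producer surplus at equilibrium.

Equilibrium: 304 - 4P = -26 + P gives P* = 66, Q* = 40.
Supply starts at P = 26 (where Qs = 0).
PS = ½(66 − 26)(40) = 800.

Producer surplus = 800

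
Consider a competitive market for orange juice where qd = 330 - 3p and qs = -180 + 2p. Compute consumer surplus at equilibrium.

Equilibrium: 330 - 3p = -180 + 2p gives p* = 102, q* = 24.
Demand choke price (qd = 0): p = 110.
CS = ½(110 − 102)(24) = 96.

Consumer surplus = 96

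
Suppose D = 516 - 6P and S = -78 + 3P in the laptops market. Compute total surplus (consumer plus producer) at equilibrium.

Equilibrium: 516 - 6P = -78 + 3P gives P* = 66, Q* = 120.
Demand choke price: P = 86; supply starts at P = 26.
CS = ½(86 − 66)(120) = 1200; PS = ½(66 − 26)(120) = 2400.

Total surplus = 3600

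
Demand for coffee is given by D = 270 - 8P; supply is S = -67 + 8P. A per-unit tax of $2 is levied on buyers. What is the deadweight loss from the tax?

Pre-tax equilibrium: P* = 21.0625, Q* = 101.5.
Tax on buyers shifts demand to D = 270 − 8(P + 2) = 254 - 8P.
254 - 8P = -67 + 8P gives seller price Ps = 20.0625; buyers pay Pb = 20.0625 + 2 = 22.0625.
New quantity: Q = 270 − 8(22.0625) = 93.5.
DWL = ½ × 2 × (101.5 − 93.5) = 8.

Deadweight loss = 8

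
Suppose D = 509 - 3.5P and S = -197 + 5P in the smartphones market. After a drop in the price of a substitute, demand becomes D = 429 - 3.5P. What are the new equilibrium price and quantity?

Original equilibrium: P* = 1412/17, Q* = 3711/17.
New equilibrium: 429 - 3.5P = -197 + 5P, so 626 = 8.5P and P' = 1252/17; Q' = 429 − 3.5(1252/17) = 2911/17.

P' = 1252/17, Q' = 2911/17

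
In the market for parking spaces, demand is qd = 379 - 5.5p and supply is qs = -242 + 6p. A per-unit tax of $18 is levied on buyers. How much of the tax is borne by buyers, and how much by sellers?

Buyers bear 216/23, sellers bear 198/23

Pre-tax equilibrium: p* = 54, q* = 82.
Tax on buyers shifts demand to qd = 379 − 5.5(p + 18) = 280 - 5.5p.
280 - 5.5p = -242 + 6p gives seller price ps = 1044/23; buyers pay pb = 1044/23 + 18 = 1458/23.
New quantity: q = 379 − 5.5(1458/23) = 698/23.
Buyer burden = 1458/23 − 54 = 216/23; seller burden = 54 − 1044/23 = 198/23.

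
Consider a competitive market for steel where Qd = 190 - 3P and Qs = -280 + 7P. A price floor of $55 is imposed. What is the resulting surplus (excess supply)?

Surplus = 80

Equilibrium price would be P* = 47, so the floor at 55 binds.
At P = 55: Qd = 25, Qs = 105.
Surplus = 105 − 25 = 80.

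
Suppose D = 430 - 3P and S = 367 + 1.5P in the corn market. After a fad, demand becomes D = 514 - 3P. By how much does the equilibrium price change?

ΔP = 56/3

Original equilibrium: P* = 14, Q* = 388.
New equilibrium: 514 - 3P = 367 + 1.5P, so 147 = 4.5P and P' = 98/3; Q' = 514 − 3(98/3) = 416.
Change in price: 98/3 − 14 = 56/3.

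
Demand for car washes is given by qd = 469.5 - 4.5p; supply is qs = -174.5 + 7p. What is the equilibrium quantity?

q* = 217.5

Set qd = qs: 469.5 - 4.5p = -174.5 + 7p.
644 = 11.5p, so p* = 56.
q* = 469.5 − 4.5(56) = 217.5.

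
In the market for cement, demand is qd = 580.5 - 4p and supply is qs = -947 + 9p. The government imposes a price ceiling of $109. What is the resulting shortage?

Shortage = 110.5

Equilibrium price would be p* = 117.5, so the ceiling at 109 binds.
At p = 109: qd = 580.5 − 4(109) = 144.5, qs = -947 + 9(109) = 34.
Shortage = 144.5 − 34 = 110.5.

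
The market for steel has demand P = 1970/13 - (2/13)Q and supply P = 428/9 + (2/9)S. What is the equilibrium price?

Set the two price expressions equal: 1970/13 - (2/13)Q = 428/9 + (2/9)Q.
12166/117 = (44/117)Q, so Q* = 276.5.
P* = 1970/13 − (2/13)(276.5) = 109.

P* = 109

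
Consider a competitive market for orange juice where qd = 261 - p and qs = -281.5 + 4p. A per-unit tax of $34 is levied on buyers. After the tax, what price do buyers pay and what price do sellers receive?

Pre-tax equilibrium: p* = 108.5, q* = 152.5.
Tax on buyers shifts demand to qd = 261 − 1(p + 34) = 227 - p.
227 - p = -281.5 + 4p gives seller price ps = 101.7; buyers pay pb = 101.7 + 34 = 135.7.
New quantity: q = 261 − 1(135.7) = 125.3.

Buyers pay $135.7, sellers receive $101.7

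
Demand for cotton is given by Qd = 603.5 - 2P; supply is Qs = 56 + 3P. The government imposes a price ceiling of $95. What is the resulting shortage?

Shortage = 72.5

Equilibrium price would be P* = 109.5, so the ceiling at 95 binds.
At P = 95: Qd = 603.5 − 2(95) = 413.5, Qs = 56 + 3(95) = 341.
Shortage = 413.5 − 341 = 72.5.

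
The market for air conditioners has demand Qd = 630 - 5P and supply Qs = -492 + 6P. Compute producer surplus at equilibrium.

Producer surplus = 1200

Equilibrium: 630 - 5P = -492 + 6P gives P* = 102, Q* = 120.
Supply starts at P = 82 (where Qs = 0).
PS = ½(102 − 82)(120) = 1200.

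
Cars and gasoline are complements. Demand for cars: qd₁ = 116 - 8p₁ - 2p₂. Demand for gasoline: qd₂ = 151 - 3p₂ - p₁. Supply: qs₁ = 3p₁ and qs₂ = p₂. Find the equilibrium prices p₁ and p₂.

p₁ = 27/7, p₂ = 515/14

Market 1: 116 - 8p₁ - 2p₂ = 3p₁ → 11p₁ + 2p₂ = 116.
Market 2: 4p₂ + p₁ = 151.
Eliminating p₂: 4×(1) − 2×(2) gives 42p₁ = 162, so p₁ = 27/7.
Back-substitute into (2): p₂ = (151 − 1×27/7) / 4 = 515/14.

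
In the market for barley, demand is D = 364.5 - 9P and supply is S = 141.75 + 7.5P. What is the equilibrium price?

P* = 13.5

Set D = S: 364.5 - 9P = 141.75 + 7.5P.
222.75 = 16.5P, so P* = 13.5.
Q* = 364.5 − 9(13.5) = 243.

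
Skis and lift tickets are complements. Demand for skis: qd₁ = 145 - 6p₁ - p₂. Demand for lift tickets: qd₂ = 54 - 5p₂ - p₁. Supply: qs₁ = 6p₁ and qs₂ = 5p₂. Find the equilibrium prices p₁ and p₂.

Market 1: 145 - 6p₁ - p₂ = 6p₁ → 12p₁ + p₂ = 145.
Market 2: 10p₂ + p₁ = 54.
Eliminating p₂: 10×(1) − 1×(2) gives 119p₁ = 1396, so p₁ = 1396/119.
Back-substitute into (2): p₂ = (54 − 1×1396/119) / 10 = 503/119.

p₁ = 1396/119, p₂ = 503/119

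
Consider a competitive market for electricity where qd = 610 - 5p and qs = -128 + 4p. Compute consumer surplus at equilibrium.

Equilibrium: 610 - 5p = -128 + 4p gives p* = 82, q* = 200.
Demand choke price (qd = 0): p = 122.
CS = ½(122 − 82)(200) = 4000.

Consumer surplus = 4000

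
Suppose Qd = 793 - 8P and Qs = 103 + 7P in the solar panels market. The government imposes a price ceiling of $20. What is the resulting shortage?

Equilibrium price would be P* = 46, so the ceiling at 20 binds.
At P = 20: Qd = 793 − 8(20) = 633, Qs = 103 + 7(20) = 243.
Shortage = 633 − 243 = 390.

Shortage = 390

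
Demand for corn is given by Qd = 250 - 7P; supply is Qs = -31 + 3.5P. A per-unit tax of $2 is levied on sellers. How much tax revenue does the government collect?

Pre-tax equilibrium: P* = 562/21, Q* = 188/3.
Tax on sellers shifts supply to Qs = -31 + 3.5(P − 2) = -38 + 3.5P.
250 - 7P = -38 + 3.5P gives buyer price Pb = 192/7; sellers receive Ps = 192/7 − 2 = 178/7.
New quantity: Q = 250 − 7(192/7) = 58.
Revenue = 2 × 58 = 116.

Tax revenue = 116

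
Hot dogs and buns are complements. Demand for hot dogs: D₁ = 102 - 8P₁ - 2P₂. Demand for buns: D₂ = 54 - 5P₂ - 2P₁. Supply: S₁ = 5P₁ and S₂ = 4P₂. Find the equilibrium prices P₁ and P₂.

P₁ = 810/113, P₂ = 498/113

Market 1: 102 - 8P₁ - 2P₂ = 5P₁ → 13P₁ + 2P₂ = 102.
Market 2: 9P₂ + 2P₁ = 54.
Eliminating P₂: 9×(1) − 2×(2) gives 113P₁ = 810, so P₁ = 810/113.
Back-substitute into (2): P₂ = (54 − 2×810/113) / 9 = 498/113.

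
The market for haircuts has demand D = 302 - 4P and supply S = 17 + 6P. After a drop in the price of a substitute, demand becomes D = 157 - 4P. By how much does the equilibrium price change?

ΔP = -14.5

Original equilibrium: P* = 28.5, Q* = 188.
New equilibrium: 157 - 4P = 17 + 6P, so 140 = 10P and P' = 14; Q' = 157 − 4(14) = 101.
Change in price: 14 − 28.5 = -14.5.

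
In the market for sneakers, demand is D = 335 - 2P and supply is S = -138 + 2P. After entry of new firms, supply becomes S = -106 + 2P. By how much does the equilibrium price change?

ΔP = -8

Original equilibrium: P* = 118.25, Q* = 98.5.
New equilibrium: 335 - 2P = -106 + 2P, so 441 = 4P and P' = 110.25; Q' = 335 − 2(110.25) = 114.5.
Change in price: 110.25 − 118.25 = -8.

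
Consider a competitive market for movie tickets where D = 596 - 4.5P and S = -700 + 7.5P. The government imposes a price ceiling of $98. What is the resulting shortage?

Equilibrium price would be P* = 108, so the ceiling at 98 binds.
At P = 98: D = 596 − 4.5(98) = 155, S = -700 + 7.5(98) = 35.
Shortage = 155 − 35 = 120.

Shortage = 120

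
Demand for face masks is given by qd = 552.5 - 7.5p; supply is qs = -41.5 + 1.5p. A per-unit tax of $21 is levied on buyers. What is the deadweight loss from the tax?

Deadweight loss = 275.625

Pre-tax equilibrium: p* = 66, q* = 57.5.
Tax on buyers shifts demand to qd = 552.5 − 7.5(p + 21) = 395 - 7.5p.
395 - 7.5p = -41.5 + 1.5p gives seller price ps = 48.5; buyers pay pb = 48.5 + 21 = 69.5.
New quantity: q = 552.5 − 7.5(69.5) = 31.25.
DWL = ½ × 21 × (57.5 − 31.25) = 275.625.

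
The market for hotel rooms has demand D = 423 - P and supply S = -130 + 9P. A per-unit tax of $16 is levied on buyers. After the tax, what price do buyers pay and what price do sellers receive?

Pre-tax equilibrium: P* = 55.3, Q* = 367.7.
Tax on buyers shifts demand to D = 423 − 1(P + 16) = 407 - P.
407 - P = -130 + 9P gives seller price Ps = 53.7; buyers pay Pb = 53.7 + 16 = 69.7.
New quantity: Q = 423 − 1(69.7) = 353.3.

Buyers pay $69.7, sellers receive $53.7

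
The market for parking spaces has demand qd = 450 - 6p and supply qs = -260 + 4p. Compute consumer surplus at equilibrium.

Equilibrium: 450 - 6p = -260 + 4p gives p* = 71, q* = 24.
Demand choke price (qd = 0): p = 75.
CS = ½(75 − 71)(24) = 48.

Consumer surplus = 48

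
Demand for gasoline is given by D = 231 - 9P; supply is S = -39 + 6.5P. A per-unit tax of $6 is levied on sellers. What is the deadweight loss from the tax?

Deadweight loss = 2106/31

Pre-tax equilibrium: P* = 540/31, Q* = 2301/31.
Tax on sellers shifts supply to S = -39 + 6.5(P − 6) = -78 + 6.5P.
231 - 9P = -78 + 6.5P gives buyer price Pb = 618/31; sellers receive Ps = 618/31 − 6 = 432/31.
New quantity: Q = 231 − 9(618/31) = 1599/31.
DWL = ½ × 6 × (2301/31 − 1599/31) = 2106/31.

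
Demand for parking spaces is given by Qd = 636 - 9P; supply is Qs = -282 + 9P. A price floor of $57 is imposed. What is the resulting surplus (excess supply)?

Surplus = 108

Equilibrium price would be P* = 51, so the floor at 57 binds.
At P = 57: Qd = 123, Qs = 231.
Surplus = 231 − 123 = 108.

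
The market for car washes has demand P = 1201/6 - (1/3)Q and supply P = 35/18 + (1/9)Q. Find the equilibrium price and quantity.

P* = 51.5, Q* = 446

Set the two price expressions equal: 1201/6 - (1/3)Q = 35/18 + (1/9)Q.
1784/9 = (4/9)Q, so Q* = 446.
P* = 1201/6 − (1/3)(446) = 51.5.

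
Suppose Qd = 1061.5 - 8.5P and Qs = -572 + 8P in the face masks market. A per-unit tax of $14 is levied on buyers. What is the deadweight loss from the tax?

Pre-tax equilibrium: P* = 99, Q* = 220.
Tax on buyers shifts demand to Qd = 1061.5 − 8.5(P + 14) = 942.5 - 8.5P.
942.5 - 8.5P = -572 + 8P gives seller price Ps = 3029/33; buyers pay Pb = 3029/33 + 14 = 3491/33.
New quantity: Q = 1061.5 − 8.5(3491/33) = 5356/33.
DWL = ½ × 14 × (220 − 5356/33) = 13328/33.

Deadweight loss = 13328/33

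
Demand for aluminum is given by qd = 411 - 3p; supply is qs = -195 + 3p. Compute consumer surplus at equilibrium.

Equilibrium: 411 - 3p = -195 + 3p gives p* = 101, q* = 108.
Demand choke price (qd = 0): p = 137.
CS = ½(137 − 101)(108) = 1944.

Consumer surplus = 1944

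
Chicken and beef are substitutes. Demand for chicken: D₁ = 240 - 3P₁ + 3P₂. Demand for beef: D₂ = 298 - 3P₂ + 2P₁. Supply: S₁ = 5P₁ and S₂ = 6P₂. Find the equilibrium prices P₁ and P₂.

Market 1: 240 - 3P₁ + 3P₂ = 5P₁ → 8P₁ - 3P₂ = 240.
Market 2: 9P₂ - 2P₁ = 298.
Eliminating P₂: 9×(1) + 3×(2) gives 66P₁ = 3054, so P₁ = 509/11.
Back-substitute into (2): P₂ = (298 + 2×509/11) / 9 = 1432/33.

P₁ = 509/11, P₂ = 1432/33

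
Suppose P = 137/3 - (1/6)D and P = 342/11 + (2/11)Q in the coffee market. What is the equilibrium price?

Set the two price expressions equal: 137/3 - (1/6)Q = 342/11 + (2/11)Q.
481/33 = (23/66)Q, so Q* = 962/23.
P* = 137/3 − (1/6)(962/23) = 890/23.

P* = 890/23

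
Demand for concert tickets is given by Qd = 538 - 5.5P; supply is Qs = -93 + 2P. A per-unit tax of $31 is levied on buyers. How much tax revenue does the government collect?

Pre-tax equilibrium: P* = 1262/15, Q* = 1129/15.
Tax on buyers shifts demand to Qd = 538 − 5.5(P + 31) = 367.5 - 5.5P.
367.5 - 5.5P = -93 + 2P gives seller price Ps = 61.4; buyers pay Pb = 61.4 + 31 = 92.4.
New quantity: Q = 538 − 5.5(92.4) = 29.8.
Revenue = 31 × 29.8 = 923.8.

Tax revenue = 923.8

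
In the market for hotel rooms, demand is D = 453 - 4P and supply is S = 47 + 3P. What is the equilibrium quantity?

Set D = S: 453 - 4P = 47 + 3P.
406 = 7P, so P* = 58.
Q* = 453 − 4(58) = 221.

Q* = 221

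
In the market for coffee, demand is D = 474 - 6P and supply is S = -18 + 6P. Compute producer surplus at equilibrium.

Producer surplus = 4332

Equilibrium: 474 - 6P = -18 + 6P gives P* = 41, Q* = 228.
Supply starts at P = 3 (where S = 0).
PS = ½(41 − 3)(228) = 4332.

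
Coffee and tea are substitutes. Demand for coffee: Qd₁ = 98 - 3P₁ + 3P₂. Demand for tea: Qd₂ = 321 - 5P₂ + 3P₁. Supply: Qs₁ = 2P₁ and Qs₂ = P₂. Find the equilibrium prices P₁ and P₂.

Market 1: 98 - 3P₁ + 3P₂ = 2P₁ → 5P₁ - 3P₂ = 98.
Market 2: 6P₂ - 3P₁ = 321.
Eliminating P₂: 6×(1) + 3×(2) gives 21P₁ = 1551, so P₁ = 517/7.
Back-substitute into (2): P₂ = (321 + 3×517/7) / 6 = 633/7.

P₁ = 517/7, P₂ = 633/7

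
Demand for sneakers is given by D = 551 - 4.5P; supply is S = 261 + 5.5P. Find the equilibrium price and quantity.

P* = 29, Q* = 420.5

Set D = S: 551 - 4.5P = 261 + 5.5P.
290 = 10P, so P* = 29.
Q* = 551 − 4.5(29) = 420.5.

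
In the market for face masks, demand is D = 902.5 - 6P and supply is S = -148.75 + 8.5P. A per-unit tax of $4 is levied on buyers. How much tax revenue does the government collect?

Pre-tax equilibrium: P* = 72.5, Q* = 467.5.
Tax on buyers shifts demand to D = 902.5 − 6(P + 4) = 878.5 - 6P.
878.5 - 6P = -148.75 + 8.5P gives seller price Ps = 4109/58; buyers pay Pb = 4109/58 + 4 = 4341/58.
New quantity: Q = 902.5 − 6(4341/58) = 26299/58.
Revenue = 4 × 26299/58 = 52598/29.

Tax revenue = 52598/29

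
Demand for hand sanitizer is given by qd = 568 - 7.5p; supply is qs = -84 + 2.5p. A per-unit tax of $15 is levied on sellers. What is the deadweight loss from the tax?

Deadweight loss = 210.9375

Pre-tax equilibrium: p* = 65.2, q* = 79.
Tax on sellers shifts supply to qs = -84 + 2.5(p − 15) = -121.5 + 2.5p.
568 - 7.5p = -121.5 + 2.5p gives buyer price pb = 68.95; sellers receive ps = 68.95 − 15 = 53.95.
New quantity: q = 568 − 7.5(68.95) = 50.875.
DWL = ½ × 15 × (79 − 50.875) = 210.9375.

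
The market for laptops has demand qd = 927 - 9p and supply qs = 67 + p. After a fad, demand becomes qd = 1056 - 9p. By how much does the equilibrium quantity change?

Δq = 12.9

Original equilibrium: p* = 86, q* = 153.
New equilibrium: 1056 - 9p = 67 + p, so 989 = 10p and p' = 98.9; q' = 1056 − 9(98.9) = 165.9.
Change in quantity: 165.9 − 153 = 12.9.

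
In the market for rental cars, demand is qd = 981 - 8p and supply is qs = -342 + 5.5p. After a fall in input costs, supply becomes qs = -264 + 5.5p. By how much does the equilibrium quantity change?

Original equilibrium: p* = 98, q* = 197.
New equilibrium: 981 - 8p = -264 + 5.5p, so 1245 = 13.5p and p' = 830/9; q' = 981 − 8(830/9) = 2189/9.
Change in quantity: 2189/9 − 197 = 416/9.

Δq = 416/9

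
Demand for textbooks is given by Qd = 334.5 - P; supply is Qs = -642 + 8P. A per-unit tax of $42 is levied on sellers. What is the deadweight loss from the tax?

Pre-tax equilibrium: P* = 108.5, Q* = 226.
Tax on sellers shifts supply to Qs = -642 + 8(P − 42) = -978 + 8P.
334.5 - P = -978 + 8P gives buyer price Pb = 875/6; sellers receive Ps = 875/6 − 42 = 623/6.
New quantity: Q = 334.5 − 1(875/6) = 566/3.
DWL = ½ × 42 × (226 − 566/3) = 784.

Deadweight loss = 784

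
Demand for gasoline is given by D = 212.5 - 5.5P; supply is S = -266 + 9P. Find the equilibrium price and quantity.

P* = 33, Q* = 31

Set D = S: 212.5 - 5.5P = -266 + 9P.
478.5 = 14.5P, so P* = 33.
Q* = 212.5 − 5.5(33) = 31.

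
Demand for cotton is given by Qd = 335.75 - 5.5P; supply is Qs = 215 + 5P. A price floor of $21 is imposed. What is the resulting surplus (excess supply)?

Equilibrium price would be P* = 11.5, so the floor at 21 binds.
At P = 21: Qd = 220.25, Qs = 320.
Surplus = 320 − 220.25 = 99.75.

Surplus = 99.75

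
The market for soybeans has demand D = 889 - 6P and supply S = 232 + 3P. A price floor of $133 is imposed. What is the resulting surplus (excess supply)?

Equilibrium price would be P* = 73, so the floor at 133 binds.
At P = 133: D = 91, S = 631.
Surplus = 631 − 91 = 540.

Surplus = 540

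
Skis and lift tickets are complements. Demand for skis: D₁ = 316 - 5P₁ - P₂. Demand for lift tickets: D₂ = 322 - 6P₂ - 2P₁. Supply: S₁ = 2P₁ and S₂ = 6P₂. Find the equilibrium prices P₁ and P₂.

P₁ = 1735/41, P₂ = 811/41

Market 1: 316 - 5P₁ - P₂ = 2P₁ → 7P₁ + P₂ = 316.
Market 2: 12P₂ + 2P₁ = 322.
Eliminating P₂: 12×(1) − 1×(2) gives 82P₁ = 3470, so P₁ = 1735/41.
Back-substitute into (2): P₂ = (322 − 2×1735/41) / 12 = 811/41.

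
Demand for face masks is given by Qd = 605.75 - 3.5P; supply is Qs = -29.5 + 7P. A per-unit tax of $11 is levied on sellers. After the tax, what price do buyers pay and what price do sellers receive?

Buyers pay 407/6, sellers receive 341/6

Pre-tax equilibrium: P* = 60.5, Q* = 394.
Tax on sellers shifts supply to Qs = -29.5 + 7(P − 11) = -106.5 + 7P.
605.75 - 3.5P = -106.5 + 7P gives buyer price Pb = 407/6; sellers receive Ps = 407/6 − 11 = 341/6.
New quantity: Q = 605.75 − 3.5(407/6) = 1105/3.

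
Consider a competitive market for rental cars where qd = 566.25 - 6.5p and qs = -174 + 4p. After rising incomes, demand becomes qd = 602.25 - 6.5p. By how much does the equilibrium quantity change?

Original equilibrium: p* = 70.5, q* = 108.
New equilibrium: 602.25 - 6.5p = -174 + 4p, so 776.25 = 10.5p and p' = 1035/14; q' = 602.25 − 6.5(1035/14) = 852/7.
Change in quantity: 852/7 − 108 = 96/7.

Δq = 96/7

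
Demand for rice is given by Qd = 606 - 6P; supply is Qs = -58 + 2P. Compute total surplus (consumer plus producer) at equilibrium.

Total surplus = 3888

Equilibrium: 606 - 6P = -58 + 2P gives P* = 83, Q* = 108.
Demand choke price: P = 101; supply starts at P = 29.
CS = ½(101 − 83)(108) = 972; PS = ½(83 − 29)(108) = 2916.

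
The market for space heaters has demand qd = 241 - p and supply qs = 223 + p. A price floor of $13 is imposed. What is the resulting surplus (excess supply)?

Surplus = 8

Equilibrium price would be p* = 9, so the floor at 13 binds.
At p = 13: qd = 228, qs = 236.
Surplus = 236 − 228 = 8.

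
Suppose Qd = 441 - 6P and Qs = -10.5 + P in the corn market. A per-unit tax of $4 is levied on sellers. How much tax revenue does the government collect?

Pre-tax equilibrium: P* = 64.5, Q* = 54.
Tax on sellers shifts supply to Qs = -10.5 + 1(P − 4) = -14.5 + P.
441 - 6P = -14.5 + P gives buyer price Pb = 911/14; sellers receive Ps = 911/14 − 4 = 855/14.
New quantity: Q = 441 − 6(911/14) = 354/7.
Revenue = 4 × 354/7 = 1416/7.

Tax revenue = 1416/7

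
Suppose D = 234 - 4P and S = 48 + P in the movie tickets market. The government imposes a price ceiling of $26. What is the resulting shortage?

Shortage = 56

Equilibrium price would be P* = 37.2, so the ceiling at 26 binds.
At P = 26: D = 234 − 4(26) = 130, S = 48 + 1(26) = 74.
Shortage = 130 − 74 = 56.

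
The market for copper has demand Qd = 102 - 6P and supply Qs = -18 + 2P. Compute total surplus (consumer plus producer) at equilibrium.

Total surplus = 48

Equilibrium: 102 - 6P = -18 + 2P gives P* = 15, Q* = 12.
Demand choke price: P = 17; supply starts at P = 9.
CS = ½(17 − 15)(12) = 12; PS = ½(15 − 9)(12) = 36.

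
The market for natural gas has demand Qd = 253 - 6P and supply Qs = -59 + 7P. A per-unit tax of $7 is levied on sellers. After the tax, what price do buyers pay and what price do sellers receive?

Pre-tax equilibrium: P* = 24, Q* = 109.
Tax on sellers shifts supply to Qs = -59 + 7(P − 7) = -108 + 7P.
253 - 6P = -108 + 7P gives buyer price Pb = 361/13; sellers receive Ps = 361/13 − 7 = 270/13.
New quantity: Q = 253 − 6(361/13) = 1123/13.

Buyers pay 361/13, sellers receive 270/13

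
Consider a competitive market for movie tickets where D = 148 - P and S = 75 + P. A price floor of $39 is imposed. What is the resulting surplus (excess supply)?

Surplus = 5

Equilibrium price would be P* = 36.5, so the floor at 39 binds.
At P = 39: D = 109, S = 114.
Surplus = 114 − 109 = 5.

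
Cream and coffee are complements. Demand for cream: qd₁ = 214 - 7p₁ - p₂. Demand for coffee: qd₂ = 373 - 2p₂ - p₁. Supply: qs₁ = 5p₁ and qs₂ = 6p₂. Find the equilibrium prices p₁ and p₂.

Market 1: 214 - 7p₁ - p₂ = 5p₁ → 12p₁ + p₂ = 214.
Market 2: 8p₂ + p₁ = 373.
Eliminating p₂: 8×(1) − 1×(2) gives 95p₁ = 1339, so p₁ = 1339/95.
Back-substitute into (2): p₂ = (373 − 1×1339/95) / 8 = 4262/95.

p₁ = 1339/95, p₂ = 4262/95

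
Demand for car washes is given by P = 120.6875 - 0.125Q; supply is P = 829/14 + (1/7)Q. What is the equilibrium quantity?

Q* = 229.5

Set the two price expressions equal: 120.6875 - 0.125Q = 829/14 + (1/7)Q.
6885/112 = (15/56)Q, so Q* = 229.5.
P* = 120.6875 − (0.125)(229.5) = 92.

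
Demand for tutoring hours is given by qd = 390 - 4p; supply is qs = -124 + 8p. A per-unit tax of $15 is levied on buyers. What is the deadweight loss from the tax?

Pre-tax equilibrium: p* = 257/6, q* = 656/3.
Tax on buyers shifts demand to qd = 390 − 4(p + 15) = 330 - 4p.
330 - 4p = -124 + 8p gives seller price ps = 227/6; buyers pay pb = 227/6 + 15 = 317/6.
New quantity: q = 390 − 4(317/6) = 536/3.
DWL = ½ × 15 × (656/3 − 536/3) = 300.

Deadweight loss = 300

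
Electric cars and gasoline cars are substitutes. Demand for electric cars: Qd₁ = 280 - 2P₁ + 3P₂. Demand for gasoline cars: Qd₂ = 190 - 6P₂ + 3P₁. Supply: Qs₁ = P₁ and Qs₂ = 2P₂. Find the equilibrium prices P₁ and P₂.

Market 1: 280 - 2P₁ + 3P₂ = P₁ → 3P₁ - 3P₂ = 280.
Market 2: 8P₂ - 3P₁ = 190.
Eliminating P₂: 8×(1) + 3×(2) gives 15P₁ = 2810, so P₁ = 562/3.
Back-substitute into (2): P₂ = (190 + 3×562/3) / 8 = 94.

P₁ = 562/3, P₂ = 94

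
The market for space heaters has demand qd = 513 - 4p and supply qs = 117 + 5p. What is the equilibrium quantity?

q* = 337

Set qd = qs: 513 - 4p = 117 + 5p.
396 = 9p, so p* = 44.
q* = 513 − 4(44) = 337.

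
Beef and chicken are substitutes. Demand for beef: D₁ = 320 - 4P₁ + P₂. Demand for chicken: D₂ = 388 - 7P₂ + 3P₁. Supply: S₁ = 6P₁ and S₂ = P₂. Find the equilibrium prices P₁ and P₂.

P₁ = 268/7, P₂ = 440/7

Market 1: 320 - 4P₁ + P₂ = 6P₁ → 10P₁ - P₂ = 320.
Market 2: 8P₂ - 3P₁ = 388.
Eliminating P₂: 8×(1) + 1×(2) gives 77P₁ = 2948, so P₁ = 268/7.
Back-substitute into (2): P₂ = (388 + 3×268/7) / 8 = 440/7.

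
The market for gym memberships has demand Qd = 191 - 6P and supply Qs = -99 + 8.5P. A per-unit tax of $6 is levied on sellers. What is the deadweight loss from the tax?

Deadweight loss = 1836/29

Pre-tax equilibrium: P* = 20, Q* = 71.
Tax on sellers shifts supply to Qs = -99 + 8.5(P − 6) = -150 + 8.5P.
191 - 6P = -150 + 8.5P gives buyer price Pb = 682/29; sellers receive Ps = 682/29 − 6 = 508/29.
New quantity: Q = 191 − 6(682/29) = 1447/29.
DWL = ½ × 6 × (71 − 1447/29) = 1836/29.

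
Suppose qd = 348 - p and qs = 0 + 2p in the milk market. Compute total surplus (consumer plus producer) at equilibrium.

Total surplus = 40368

Equilibrium: 348 - p = 0 + 2p gives p* = 116, q* = 232.
Demand choke price: p = 348; supply starts at p = 0.
CS = ½(348 − 116)(232) = 26912; PS = ½(116 − 0)(232) = 13456.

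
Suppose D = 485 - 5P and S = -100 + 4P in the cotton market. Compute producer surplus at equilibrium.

Producer surplus = 3200

Equilibrium: 485 - 5P = -100 + 4P gives P* = 65, Q* = 160.
Supply starts at P = 25 (where S = 0).
PS = ½(65 − 25)(160) = 3200.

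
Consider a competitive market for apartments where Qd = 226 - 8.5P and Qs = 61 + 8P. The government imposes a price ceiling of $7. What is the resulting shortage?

Equilibrium price would be P* = 10, so the ceiling at 7 binds.
At P = 7: Qd = 226 − 8.5(7) = 166.5, Qs = 61 + 8(7) = 117.
Shortage = 166.5 − 117 = 49.5.

Shortage = 49.5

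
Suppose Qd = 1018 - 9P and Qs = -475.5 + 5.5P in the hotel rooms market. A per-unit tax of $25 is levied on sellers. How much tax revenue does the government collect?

Pre-tax equilibrium: P* = 103, Q* = 91.
Tax on sellers shifts supply to Qs = -475.5 + 5.5(P − 25) = -613 + 5.5P.
1018 - 9P = -613 + 5.5P gives buyer price Pb = 3262/29; sellers receive Ps = 3262/29 − 25 = 2537/29.
New quantity: Q = 1018 − 9(3262/29) = 164/29.
Revenue = 25 × 164/29 = 4100/29.

Tax revenue = 4100/29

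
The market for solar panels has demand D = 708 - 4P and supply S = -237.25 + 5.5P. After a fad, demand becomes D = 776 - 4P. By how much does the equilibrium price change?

ΔP = 136/19

Original equilibrium: P* = 99.5, Q* = 310.
New equilibrium: 776 - 4P = -237.25 + 5.5P, so 1013.25 = 9.5P and P' = 4053/38; Q' = 776 − 4(4053/38) = 6638/19.
Change in price: 4053/38 − 99.5 = 136/19.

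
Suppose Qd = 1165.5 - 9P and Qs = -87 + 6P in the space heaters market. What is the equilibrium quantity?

Q* = 414

Set Qd = Qs: 1165.5 - 9P = -87 + 6P.
1252.5 = 15P, so P* = 83.5.
Q* = 1165.5 − 9(83.5) = 414.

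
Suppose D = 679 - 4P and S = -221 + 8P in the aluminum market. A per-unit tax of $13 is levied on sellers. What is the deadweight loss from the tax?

Deadweight loss = 676/3

Pre-tax equilibrium: P* = 75, Q* = 379.
Tax on sellers shifts supply to S = -221 + 8(P − 13) = -325 + 8P.
679 - 4P = -325 + 8P gives buyer price Pb = 251/3; sellers receive Ps = 251/3 − 13 = 212/3.
New quantity: Q = 679 − 4(251/3) = 1033/3.
DWL = ½ × 13 × (379 − 1033/3) = 676/3.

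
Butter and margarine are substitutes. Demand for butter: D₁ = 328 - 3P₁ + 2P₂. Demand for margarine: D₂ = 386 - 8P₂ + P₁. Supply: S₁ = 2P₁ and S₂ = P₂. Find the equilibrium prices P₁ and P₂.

P₁ = 3724/43, P₂ = 2258/43

Market 1: 328 - 3P₁ + 2P₂ = 2P₁ → 5P₁ - 2P₂ = 328.
Market 2: 9P₂ - P₁ = 386.
Eliminating P₂: 9×(1) + 2×(2) gives 43P₁ = 3724, so P₁ = 3724/43.
Back-substitute into (2): P₂ = (386 + 1×3724/43) / 9 = 2258/43.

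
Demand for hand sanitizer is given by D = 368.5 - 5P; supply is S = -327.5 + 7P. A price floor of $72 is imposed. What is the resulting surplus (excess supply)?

Surplus = 168

Equilibrium price would be P* = 58, so the floor at 72 binds.
At P = 72: D = 8.5, S = 176.5.
Surplus = 176.5 − 8.5 = 168.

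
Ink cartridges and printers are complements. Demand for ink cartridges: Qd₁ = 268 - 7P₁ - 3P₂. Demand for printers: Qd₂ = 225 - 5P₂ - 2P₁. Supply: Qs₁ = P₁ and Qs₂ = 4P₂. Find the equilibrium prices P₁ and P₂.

P₁ = 579/22, P₂ = 632/33

Market 1: 268 - 7P₁ - 3P₂ = P₁ → 8P₁ + 3P₂ = 268.
Market 2: 9P₂ + 2P₁ = 225.
Eliminating P₂: 9×(1) − 3×(2) gives 66P₁ = 1737, so P₁ = 579/22.
Back-substitute into (2): P₂ = (225 − 2×579/22) / 9 = 632/33.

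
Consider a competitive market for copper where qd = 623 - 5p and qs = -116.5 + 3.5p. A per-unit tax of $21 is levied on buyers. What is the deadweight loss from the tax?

Deadweight loss = 15435/34

Pre-tax equilibrium: p* = 87, q* = 188.
Tax on buyers shifts demand to qd = 623 − 5(p + 21) = 518 - 5p.
518 - 5p = -116.5 + 3.5p gives seller price ps = 1269/17; buyers pay pb = 1269/17 + 21 = 1626/17.
New quantity: q = 623 − 5(1626/17) = 2461/17.
DWL = ½ × 21 × (188 − 2461/17) = 15435/34.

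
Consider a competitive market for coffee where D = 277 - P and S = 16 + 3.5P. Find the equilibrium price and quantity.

P* = 58, Q* = 219

Set D = S: 277 - P = 16 + 3.5P.
261 = 4.5P, so P* = 58.
Q* = 277 − 1(58) = 219.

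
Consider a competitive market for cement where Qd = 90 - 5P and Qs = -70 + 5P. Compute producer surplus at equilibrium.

Producer surplus = 10

Equilibrium: 90 - 5P = -70 + 5P gives P* = 16, Q* = 10.
Supply starts at P = 14 (where Qs = 0).
PS = ½(16 − 14)(10) = 10.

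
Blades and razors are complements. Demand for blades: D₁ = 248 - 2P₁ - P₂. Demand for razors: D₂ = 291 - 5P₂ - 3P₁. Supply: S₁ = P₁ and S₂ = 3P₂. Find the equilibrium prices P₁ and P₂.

Market 1: 248 - 2P₁ - P₂ = P₁ → 3P₁ + P₂ = 248.
Market 2: 8P₂ + 3P₁ = 291.
Eliminating P₂: 8×(1) − 1×(2) gives 21P₁ = 1693, so P₁ = 1693/21.
Back-substitute into (2): P₂ = (291 − 3×1693/21) / 8 = 43/7.

P₁ = 1693/21, P₂ = 43/7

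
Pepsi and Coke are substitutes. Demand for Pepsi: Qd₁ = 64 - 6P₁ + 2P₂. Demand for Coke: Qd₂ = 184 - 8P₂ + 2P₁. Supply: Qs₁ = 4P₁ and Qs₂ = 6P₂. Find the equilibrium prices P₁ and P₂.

P₁ = 158/17, P₂ = 246/17

Market 1: 64 - 6P₁ + 2P₂ = 4P₁ → 10P₁ - 2P₂ = 64.
Market 2: 14P₂ - 2P₁ = 184.
Eliminating P₂: 14×(1) + 2×(2) gives 136P₁ = 1264, so P₁ = 158/17.
Back-substitute into (2): P₂ = (184 + 2×158/17) / 14 = 246/17.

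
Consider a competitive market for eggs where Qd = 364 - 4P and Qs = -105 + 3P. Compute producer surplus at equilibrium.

Producer surplus = 1536

Equilibrium: 364 - 4P = -105 + 3P gives P* = 67, Q* = 96.
Supply starts at P = 35 (where Qs = 0).
PS = ½(67 − 35)(96) = 1536.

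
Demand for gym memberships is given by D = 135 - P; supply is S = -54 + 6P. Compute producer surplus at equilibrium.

Equilibrium: 135 - P = -54 + 6P gives P* = 27, Q* = 108.
Supply starts at P = 9 (where S = 0).
PS = ½(27 − 9)(108) = 972.

Producer surplus = 972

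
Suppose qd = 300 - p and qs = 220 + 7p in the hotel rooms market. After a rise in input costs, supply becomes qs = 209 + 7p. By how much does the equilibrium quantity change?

Original equilibrium: p* = 10, q* = 290.
New equilibrium: 300 - p = 209 + 7p, so 91 = 8p and p' = 11.375; q' = 300 − 1(11.375) = 288.625.
Change in quantity: 288.625 − 290 = -1.375.

Δq = -1.375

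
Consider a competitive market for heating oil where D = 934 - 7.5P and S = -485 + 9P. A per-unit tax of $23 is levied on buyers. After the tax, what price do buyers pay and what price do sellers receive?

Buyers pay 1084/11, sellers receive 831/11

Pre-tax equilibrium: P* = 86, Q* = 289.
Tax on buyers shifts demand to D = 934 − 7.5(P + 23) = 761.5 - 7.5P.
761.5 - 7.5P = -485 + 9P gives seller price Ps = 831/11; buyers pay Pb = 831/11 + 23 = 1084/11.
New quantity: Q = 934 − 7.5(1084/11) = 2144/11.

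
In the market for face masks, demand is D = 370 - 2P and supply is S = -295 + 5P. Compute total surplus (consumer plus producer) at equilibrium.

Equilibrium: 370 - 2P = -295 + 5P gives P* = 95, Q* = 180.
Demand choke price: P = 185; supply starts at P = 59.
CS = ½(185 − 95)(180) = 8100; PS = ½(95 − 59)(180) = 3240.

Total surplus = 11340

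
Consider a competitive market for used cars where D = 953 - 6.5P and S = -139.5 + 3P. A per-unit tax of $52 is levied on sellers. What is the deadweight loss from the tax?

Pre-tax equilibrium: P* = 115, Q* = 205.5.
Tax on sellers shifts supply to S = -139.5 + 3(P − 52) = -295.5 + 3P.
953 - 6.5P = -295.5 + 3P gives buyer price Pb = 2497/19; sellers receive Ps = 2497/19 − 52 = 1509/19.
New quantity: Q = 953 − 6.5(2497/19) = 3753/38.
DWL = ½ × 52 × (205.5 − 3753/38) = 52728/19.

Deadweight loss = 52728/19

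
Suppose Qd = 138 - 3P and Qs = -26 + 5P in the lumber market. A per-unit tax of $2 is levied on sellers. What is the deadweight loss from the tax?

Pre-tax equilibrium: P* = 20.5, Q* = 76.5.
Tax on sellers shifts supply to Qs = -26 + 5(P − 2) = -36 + 5P.
138 - 3P = -36 + 5P gives buyer price Pb = 21.75; sellers receive Ps = 21.75 − 2 = 19.75.
New quantity: Q = 138 − 3(21.75) = 72.75.
DWL = ½ × 2 × (76.5 − 72.75) = 3.75.

Deadweight loss = 3.75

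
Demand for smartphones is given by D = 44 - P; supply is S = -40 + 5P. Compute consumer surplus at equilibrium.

Equilibrium: 44 - P = -40 + 5P gives P* = 14, Q* = 30.
Demand choke price (D = 0): P = 44.
CS = ½(44 − 14)(30) = 450.

Consumer surplus = 450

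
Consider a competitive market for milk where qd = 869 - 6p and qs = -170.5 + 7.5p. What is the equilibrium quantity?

Set qd = qs: 869 - 6p = -170.5 + 7.5p.
1039.5 = 13.5p, so p* = 77.
q* = 869 − 6(77) = 407.

q* = 407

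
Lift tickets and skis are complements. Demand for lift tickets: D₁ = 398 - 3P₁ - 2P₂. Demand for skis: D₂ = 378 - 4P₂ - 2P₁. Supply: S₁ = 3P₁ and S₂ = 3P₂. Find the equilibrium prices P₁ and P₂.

Market 1: 398 - 3P₁ - 2P₂ = 3P₁ → 6P₁ + 2P₂ = 398.
Market 2: 7P₂ + 2P₁ = 378.
Eliminating P₂: 7×(1) − 2×(2) gives 38P₁ = 2030, so P₁ = 1015/19.
Back-substitute into (2): P₂ = (378 − 2×1015/19) / 7 = 736/19.

P₁ = 1015/19, P₂ = 736/19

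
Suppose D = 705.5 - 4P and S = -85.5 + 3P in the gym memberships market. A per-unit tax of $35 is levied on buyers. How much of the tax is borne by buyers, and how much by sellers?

Pre-tax equilibrium: P* = 113, Q* = 253.5.
Tax on buyers shifts demand to D = 705.5 − 4(P + 35) = 565.5 - 4P.
565.5 - 4P = -85.5 + 3P gives seller price Ps = 93; buyers pay Pb = 93 + 35 = 128.
New quantity: Q = 705.5 − 4(128) = 193.5.
Buyer burden = 128 − 113 = 15; seller burden = 113 − 93 = 20.

Buyers bear $15, sellers bear $20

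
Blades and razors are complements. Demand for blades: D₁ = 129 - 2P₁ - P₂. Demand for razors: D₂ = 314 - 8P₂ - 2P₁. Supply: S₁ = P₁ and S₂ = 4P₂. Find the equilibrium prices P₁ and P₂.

P₁ = 617/17, P₂ = 342/17

Market 1: 129 - 2P₁ - P₂ = P₁ → 3P₁ + P₂ = 129.
Market 2: 12P₂ + 2P₁ = 314.
Eliminating P₂: 12×(1) − 1×(2) gives 34P₁ = 1234, so P₁ = 617/17.
Back-substitute into (2): P₂ = (314 − 2×617/17) / 12 = 342/17.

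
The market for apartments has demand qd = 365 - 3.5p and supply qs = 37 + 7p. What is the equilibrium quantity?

q* = 767/3

Set qd = qs: 365 - 3.5p = 37 + 7p.
328 = 10.5p, so p* = 656/21.
q* = 365 − 3.5(656/21) = 767/3.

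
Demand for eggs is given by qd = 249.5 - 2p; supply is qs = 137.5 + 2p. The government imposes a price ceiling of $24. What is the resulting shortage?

Equilibrium price would be p* = 28, so the ceiling at 24 binds.
At p = 24: qd = 249.5 − 2(24) = 201.5, qs = 137.5 + 2(24) = 185.5.
Shortage = 201.5 − 185.5 = 16.

Shortage = 16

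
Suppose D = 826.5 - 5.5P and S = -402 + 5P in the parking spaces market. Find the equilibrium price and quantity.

Set D = S: 826.5 - 5.5P = -402 + 5P.
1228.5 = 10.5P, so P* = 117.
Q* = 826.5 − 5.5(117) = 183.

P* = 117, Q* = 183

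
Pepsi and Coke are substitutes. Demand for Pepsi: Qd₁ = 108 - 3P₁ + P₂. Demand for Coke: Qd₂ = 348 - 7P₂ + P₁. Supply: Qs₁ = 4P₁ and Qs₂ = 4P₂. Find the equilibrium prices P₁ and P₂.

P₁ = 384/19, P₂ = 636/19

Market 1: 108 - 3P₁ + P₂ = 4P₁ → 7P₁ - P₂ = 108.
Market 2: 11P₂ - P₁ = 348.
Eliminating P₂: 11×(1) + 1×(2) gives 76P₁ = 1536, so P₁ = 384/19.
Back-substitute into (2): P₂ = (348 + 1×384/19) / 11 = 636/19.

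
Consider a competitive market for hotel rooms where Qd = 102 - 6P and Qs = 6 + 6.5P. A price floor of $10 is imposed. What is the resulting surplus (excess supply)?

Equilibrium price would be P* = 7.68, so the floor at 10 binds.
At P = 10: Qd = 42, Qs = 71.
Surplus = 71 − 42 = 29.

Surplus = 29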